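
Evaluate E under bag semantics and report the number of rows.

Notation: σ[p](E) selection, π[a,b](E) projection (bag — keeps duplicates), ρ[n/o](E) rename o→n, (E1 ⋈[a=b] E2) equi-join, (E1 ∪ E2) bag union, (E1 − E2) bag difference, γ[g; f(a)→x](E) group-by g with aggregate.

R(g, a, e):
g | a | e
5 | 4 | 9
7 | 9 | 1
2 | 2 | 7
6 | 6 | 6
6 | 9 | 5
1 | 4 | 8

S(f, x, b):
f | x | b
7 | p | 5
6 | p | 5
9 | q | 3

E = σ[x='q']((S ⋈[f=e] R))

Stepwise |·|:
  S → 3
  R → 6
  (S ⋈[f=e] R) → 3
  σ[x='q']((S ⋈[f=e] R)) → 1

|E| = 1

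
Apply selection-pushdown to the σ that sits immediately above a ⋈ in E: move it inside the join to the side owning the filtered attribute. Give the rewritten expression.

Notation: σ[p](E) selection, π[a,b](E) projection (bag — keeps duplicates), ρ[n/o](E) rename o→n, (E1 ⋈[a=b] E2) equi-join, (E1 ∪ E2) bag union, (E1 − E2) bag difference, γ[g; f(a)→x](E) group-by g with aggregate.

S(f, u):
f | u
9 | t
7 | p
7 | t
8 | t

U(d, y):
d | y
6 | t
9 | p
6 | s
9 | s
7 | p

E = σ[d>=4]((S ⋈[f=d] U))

σ filters on d, owned by the right side.
E' = (S ⋈[f=d] σ[d>=4](U))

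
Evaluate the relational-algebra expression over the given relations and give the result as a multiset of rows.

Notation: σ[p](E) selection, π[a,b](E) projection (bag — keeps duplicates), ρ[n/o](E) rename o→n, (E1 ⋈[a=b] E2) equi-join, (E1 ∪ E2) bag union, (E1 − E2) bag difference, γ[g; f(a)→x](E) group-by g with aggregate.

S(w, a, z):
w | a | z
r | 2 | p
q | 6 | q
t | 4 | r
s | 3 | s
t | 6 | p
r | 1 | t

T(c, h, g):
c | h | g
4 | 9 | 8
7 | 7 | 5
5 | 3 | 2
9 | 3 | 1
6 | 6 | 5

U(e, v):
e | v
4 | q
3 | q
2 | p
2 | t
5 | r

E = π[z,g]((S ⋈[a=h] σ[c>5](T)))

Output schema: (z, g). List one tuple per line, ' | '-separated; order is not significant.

Subexpression sizes:
  S → 6
  T → 5
  σ[c>5](T) → 3
  (S ⋈[a=h] σ[c>5](T)) → 3
  π[z,g]((S ⋈[a=h] σ[c>5](T))) → 3

== RESULT ==
z | g
p | 5
q | 5
s | 1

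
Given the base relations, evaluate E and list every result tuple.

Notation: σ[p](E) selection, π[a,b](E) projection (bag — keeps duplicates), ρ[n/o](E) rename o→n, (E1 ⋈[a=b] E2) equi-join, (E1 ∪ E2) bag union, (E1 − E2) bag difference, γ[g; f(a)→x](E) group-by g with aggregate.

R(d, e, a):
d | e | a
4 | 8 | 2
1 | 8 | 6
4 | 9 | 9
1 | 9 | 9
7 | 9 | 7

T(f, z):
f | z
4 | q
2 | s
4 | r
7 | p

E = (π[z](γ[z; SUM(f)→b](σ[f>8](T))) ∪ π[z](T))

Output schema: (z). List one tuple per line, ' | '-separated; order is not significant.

Subexpression sizes:
  T → 4
  σ[f>8](T) → 0
  γ[z; SUM(f)→b](σ[f>8](T)) → 0
  π[z](γ[z; SUM(f)→b](σ[f>8](T))) → 0
  T → 4
  π[z](T) → 4
  (π[z](γ[z; SUM(f)→b](σ[f>8](T))) ∪ π[z](T)) → 4

== RESULT ==
z
p
q
r
s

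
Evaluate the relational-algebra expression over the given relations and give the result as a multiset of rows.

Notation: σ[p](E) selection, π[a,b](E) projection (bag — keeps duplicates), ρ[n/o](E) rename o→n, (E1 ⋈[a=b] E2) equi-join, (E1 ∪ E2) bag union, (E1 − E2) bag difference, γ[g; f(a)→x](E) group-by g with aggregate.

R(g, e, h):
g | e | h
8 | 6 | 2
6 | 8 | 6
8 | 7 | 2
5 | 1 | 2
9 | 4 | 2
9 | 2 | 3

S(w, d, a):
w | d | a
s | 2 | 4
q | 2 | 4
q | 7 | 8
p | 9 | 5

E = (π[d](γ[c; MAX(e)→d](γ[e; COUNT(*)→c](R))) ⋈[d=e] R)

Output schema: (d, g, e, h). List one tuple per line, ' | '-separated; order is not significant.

Stepwise |·|:
  R → 6
  γ[e; COUNT(*)→c](R) → 6
  γ[c; MAX(e)→d](γ[e; COUNT(*)→c](R)) → 1
  π[d](γ[c; MAX(e)→d](γ[e; COUNT(*)→c](R))) → 1
  R → 6
  (π[d](γ[c; MAX(e)→d](γ[e; COUNT(*)→c](R))) ⋈[d=e] R) → 1

== RESULT ==
d | g | e | h
8 | 6 | 8 | 6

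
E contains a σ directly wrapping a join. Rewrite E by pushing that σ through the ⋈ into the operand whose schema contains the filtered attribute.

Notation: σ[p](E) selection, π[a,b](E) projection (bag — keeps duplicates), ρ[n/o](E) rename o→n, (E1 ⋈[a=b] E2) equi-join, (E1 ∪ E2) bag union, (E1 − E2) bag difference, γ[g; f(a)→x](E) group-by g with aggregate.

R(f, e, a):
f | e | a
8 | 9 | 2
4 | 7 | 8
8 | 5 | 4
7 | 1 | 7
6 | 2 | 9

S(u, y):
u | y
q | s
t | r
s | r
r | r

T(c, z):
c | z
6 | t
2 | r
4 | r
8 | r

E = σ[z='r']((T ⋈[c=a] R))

σ filters on z, owned by the left side.
E' = (σ[z='r'](T) ⋈[c=a] R)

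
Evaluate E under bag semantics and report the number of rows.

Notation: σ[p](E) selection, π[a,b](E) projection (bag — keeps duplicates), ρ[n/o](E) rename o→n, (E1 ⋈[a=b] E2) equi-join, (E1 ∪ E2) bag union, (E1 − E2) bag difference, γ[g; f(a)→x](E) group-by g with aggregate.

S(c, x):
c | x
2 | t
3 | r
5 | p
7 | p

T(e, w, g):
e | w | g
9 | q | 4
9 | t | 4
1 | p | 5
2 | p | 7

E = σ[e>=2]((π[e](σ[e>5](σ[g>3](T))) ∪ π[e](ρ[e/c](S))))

Subexpression sizes:
  T → 4
  σ[g>3](T) → 4
  σ[e>5](σ[g>3](T)) → 2
  π[e](σ[e>5](σ[g>3](T))) → 2
  S → 4
  ρ[e/c](S) → 4
  π[e](ρ[e/c](S)) → 4
  (π[e](σ[e>5](σ[g>3](T))) ∪ π[e](ρ[e/c](S))) → 6
  σ[e>=2]((π[e](σ[e>5](σ[g>3](T))) ∪ π[e](ρ[e/c](S)))) → 6

|E| = 6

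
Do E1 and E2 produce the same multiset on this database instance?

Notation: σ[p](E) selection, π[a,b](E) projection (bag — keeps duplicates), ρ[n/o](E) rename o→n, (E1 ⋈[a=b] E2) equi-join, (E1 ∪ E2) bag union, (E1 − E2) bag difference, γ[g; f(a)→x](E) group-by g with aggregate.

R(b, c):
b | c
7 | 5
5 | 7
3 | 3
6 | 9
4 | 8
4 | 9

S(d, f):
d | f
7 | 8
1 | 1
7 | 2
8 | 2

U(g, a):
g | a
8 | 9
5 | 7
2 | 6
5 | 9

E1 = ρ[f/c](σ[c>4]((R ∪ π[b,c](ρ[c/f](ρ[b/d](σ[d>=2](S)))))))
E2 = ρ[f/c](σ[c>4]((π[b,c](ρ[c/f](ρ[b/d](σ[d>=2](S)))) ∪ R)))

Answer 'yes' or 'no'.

E1 subexpression sizes:
  R → 6
  S → 4
  σ[d>=2](S) → 3
  ρ[b/d](σ[d>=2](S)) → 3
  ρ[c/f](ρ[b/d](σ[d>=2](S))) → 3
  π[b,c](ρ[c/f](ρ[b/d](σ[d>=2](S)))) → 3
  (R ∪ π[b,c](ρ[c/f](ρ[b/d](σ[d>=2](S))))) → 9
  σ[c>4]((R ∪ π[b,c](ρ[c/f](ρ[b/d](σ[d>=2](S)))))) → 6
  ρ[f/c](σ[c>4]((R ∪ π[b,c](ρ[c/f](ρ[b/d](σ[d>=2](S))))))) → 6
E2 subexpression sizes:
  S → 4
  σ[d>=2](S) → 3
  ρ[b/d](σ[d>=2](S)) → 3
  ρ[c/f](ρ[b/d](σ[d>=2](S))) → 3
  π[b,c](ρ[c/f](ρ[b/d](σ[d>=2](S)))) → 3
  R → 6
  (π[b,c](ρ[c/f](ρ[b/d](σ[d>=2](S)))) ∪ R) → 9
  σ[c>4]((π[b,c](ρ[c/f](ρ[b/d](σ[d>=2](S)))) ∪ R)) → 6
  ρ[f/c](σ[c>4]((π[b,c](ρ[c/f](ρ[b/d](σ[d>=2](S)))) ∪ R))) → 6

E1 and E2 produce the same multiset:
b | f
4 | 8
4 | 9
5 | 7
6 | 9
7 | 5
7 | 8

yes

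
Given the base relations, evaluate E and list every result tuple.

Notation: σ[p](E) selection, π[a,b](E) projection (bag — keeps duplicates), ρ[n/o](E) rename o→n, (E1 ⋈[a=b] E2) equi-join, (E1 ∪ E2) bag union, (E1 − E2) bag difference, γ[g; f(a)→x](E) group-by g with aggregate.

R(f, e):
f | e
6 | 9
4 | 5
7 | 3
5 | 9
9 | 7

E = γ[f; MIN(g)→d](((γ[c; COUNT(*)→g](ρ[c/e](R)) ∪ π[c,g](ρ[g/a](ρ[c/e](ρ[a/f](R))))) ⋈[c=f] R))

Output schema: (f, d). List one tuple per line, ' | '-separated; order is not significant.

Subexpression sizes:
  R → 5
  ρ[c/e](R) → 5
  γ[c; COUNT(*)→g](ρ[c/e](R)) → 4
  R → 5
  ρ[a/f](R) → 5
  ρ[c/e](ρ[a/f](R)) → 5
  ρ[g/a](ρ[c/e](ρ[a/f](R))) → 5
  π[c,g](ρ[g/a](ρ[c/e](ρ[a/f](R)))) → 5
  (γ[c; COUNT(*)→g](ρ[c/e](R)) ∪ π[c,g](ρ[g/a](ρ[c/e](ρ[a/f](R))))) → 9
  R → 5
  ((γ[c; COUNT(*)→g](ρ[c/e](R)) ∪ π[c,g](ρ[g/a](ρ[c/e](ρ[a/f](R))))) ⋈[c=f] R) → 7
  γ[f; MIN(g)→d](((γ[c; COUNT(*)→g](ρ[c/e](R)) ∪ π[c,g](ρ[g/a](ρ[c/e](ρ[a/f](R))))) ⋈[c=f] R)) → 3

== RESULT ==
f | d
5 | 1
7 | 1
9 | 2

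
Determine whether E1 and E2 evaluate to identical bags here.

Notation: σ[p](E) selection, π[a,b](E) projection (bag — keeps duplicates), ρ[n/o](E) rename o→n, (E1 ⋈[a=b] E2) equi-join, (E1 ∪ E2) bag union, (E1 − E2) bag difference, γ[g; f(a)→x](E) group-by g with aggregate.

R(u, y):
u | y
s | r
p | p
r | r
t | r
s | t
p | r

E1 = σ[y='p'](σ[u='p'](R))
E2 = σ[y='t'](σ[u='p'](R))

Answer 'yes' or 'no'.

E1 subexpression sizes:
  R → 6
  σ[u='p'](R) → 2
  σ[y='p'](σ[u='p'](R)) → 1
E2 subexpression sizes:
  R → 6
  σ[u='p'](R) → 2
  σ[y='t'](σ[u='p'](R)) → 0

E1 result:
u | y
p | p
E2 result:
u | y
(0 rows)
Witness: ('p', 'p') appears 1× in E1 but 0× in E2.

no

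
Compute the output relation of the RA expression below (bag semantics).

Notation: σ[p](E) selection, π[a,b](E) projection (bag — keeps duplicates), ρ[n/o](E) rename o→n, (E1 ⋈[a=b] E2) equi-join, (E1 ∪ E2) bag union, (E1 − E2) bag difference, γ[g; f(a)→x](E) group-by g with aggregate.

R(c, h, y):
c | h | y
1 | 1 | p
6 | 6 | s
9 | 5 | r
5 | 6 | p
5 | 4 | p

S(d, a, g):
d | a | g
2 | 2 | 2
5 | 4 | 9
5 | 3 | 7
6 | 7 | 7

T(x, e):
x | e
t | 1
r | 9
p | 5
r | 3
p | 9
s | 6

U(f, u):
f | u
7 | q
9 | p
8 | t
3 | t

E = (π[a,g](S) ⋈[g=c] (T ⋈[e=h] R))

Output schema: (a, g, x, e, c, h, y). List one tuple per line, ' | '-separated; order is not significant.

Stepwise |·|:
  S → 4
  π[a,g](S) → 4
  T → 6
  R → 5
  (T ⋈[e=h] R) → 4
  (π[a,g](S) ⋈[g=c] (T ⋈[e=h] R)) → 1

== RESULT ==
a | g | x | e | c | h | y
4 | 9 | p | 5 | 9 | 5 | r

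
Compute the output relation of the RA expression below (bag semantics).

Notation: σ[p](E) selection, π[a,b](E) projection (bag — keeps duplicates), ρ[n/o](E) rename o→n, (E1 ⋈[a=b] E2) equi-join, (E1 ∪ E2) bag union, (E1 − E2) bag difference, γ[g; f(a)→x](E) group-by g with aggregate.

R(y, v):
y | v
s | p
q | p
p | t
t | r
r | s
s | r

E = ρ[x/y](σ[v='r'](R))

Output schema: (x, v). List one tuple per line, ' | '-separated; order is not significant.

Subexpression sizes:
  R → 6
  σ[v='r'](R) → 2
  ρ[x/y](σ[v='r'](R)) → 2

== RESULT ==
x | v
s | r
t | r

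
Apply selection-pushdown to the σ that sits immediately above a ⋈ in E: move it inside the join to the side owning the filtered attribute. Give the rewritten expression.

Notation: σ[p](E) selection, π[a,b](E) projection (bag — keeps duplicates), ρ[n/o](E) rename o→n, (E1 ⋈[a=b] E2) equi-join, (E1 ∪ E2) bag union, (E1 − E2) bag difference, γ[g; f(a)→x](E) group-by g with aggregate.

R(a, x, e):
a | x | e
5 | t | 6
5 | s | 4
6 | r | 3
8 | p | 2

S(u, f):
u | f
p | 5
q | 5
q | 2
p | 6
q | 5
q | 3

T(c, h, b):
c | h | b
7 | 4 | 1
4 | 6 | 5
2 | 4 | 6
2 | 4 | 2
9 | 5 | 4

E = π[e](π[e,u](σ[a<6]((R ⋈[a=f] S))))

σ filters on a, owned by the left side.
E' = π[e](π[e,u]((σ[a<6](R) ⋈[a=f] S)))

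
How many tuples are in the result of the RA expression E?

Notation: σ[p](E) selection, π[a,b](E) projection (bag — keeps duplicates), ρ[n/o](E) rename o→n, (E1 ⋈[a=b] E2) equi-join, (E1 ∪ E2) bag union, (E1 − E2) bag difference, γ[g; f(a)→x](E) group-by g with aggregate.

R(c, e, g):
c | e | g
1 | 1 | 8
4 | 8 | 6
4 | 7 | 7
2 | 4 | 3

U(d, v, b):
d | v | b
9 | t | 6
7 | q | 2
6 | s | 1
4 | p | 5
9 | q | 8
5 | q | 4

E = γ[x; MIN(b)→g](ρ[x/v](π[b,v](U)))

Subexpression sizes:
  U → 6
  π[b,v](U) → 6
  ρ[x/v](π[b,v](U)) → 6
  γ[x; MIN(b)→g](ρ[x/v](π[b,v](U))) → 4

|E| = 4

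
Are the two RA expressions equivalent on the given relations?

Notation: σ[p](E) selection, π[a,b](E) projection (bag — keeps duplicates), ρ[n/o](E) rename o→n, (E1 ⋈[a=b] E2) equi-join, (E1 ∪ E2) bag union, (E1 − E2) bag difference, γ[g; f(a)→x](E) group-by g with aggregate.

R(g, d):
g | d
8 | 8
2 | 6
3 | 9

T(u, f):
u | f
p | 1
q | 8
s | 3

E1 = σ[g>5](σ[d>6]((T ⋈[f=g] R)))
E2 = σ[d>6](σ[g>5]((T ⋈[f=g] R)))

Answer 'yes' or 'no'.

E1 subexpression sizes:
  T → 3
  R → 3
  (T ⋈[f=g] R) → 2
  σ[d>6]((T ⋈[f=g] R)) → 2
  σ[g>5](σ[d>6]((T ⋈[f=g] R))) → 1
E2 subexpression sizes:
  T → 3
  R → 3
  (T ⋈[f=g] R) → 2
  σ[g>5]((T ⋈[f=g] R)) → 1
  σ[d>6](σ[g>5]((T ⋈[f=g] R))) → 1

E1 and E2 produce the same multiset:
u | f | g | d
q | 8 | 8 | 8

yes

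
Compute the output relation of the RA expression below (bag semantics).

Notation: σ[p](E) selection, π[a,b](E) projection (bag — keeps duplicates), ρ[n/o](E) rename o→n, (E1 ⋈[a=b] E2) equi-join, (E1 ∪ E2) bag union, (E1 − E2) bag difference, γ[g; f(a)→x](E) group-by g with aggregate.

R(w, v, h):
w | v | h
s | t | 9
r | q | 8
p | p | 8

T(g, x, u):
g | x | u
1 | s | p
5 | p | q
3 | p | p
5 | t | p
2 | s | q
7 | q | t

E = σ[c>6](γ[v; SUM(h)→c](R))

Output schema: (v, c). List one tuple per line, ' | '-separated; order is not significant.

Row counts bottom-up:
  R → 3
  γ[v; SUM(h)→c](R) → 3
  σ[c>6](γ[v; SUM(h)→c](R)) → 3

== RESULT ==
v | c
p | 8
q | 8
t | 9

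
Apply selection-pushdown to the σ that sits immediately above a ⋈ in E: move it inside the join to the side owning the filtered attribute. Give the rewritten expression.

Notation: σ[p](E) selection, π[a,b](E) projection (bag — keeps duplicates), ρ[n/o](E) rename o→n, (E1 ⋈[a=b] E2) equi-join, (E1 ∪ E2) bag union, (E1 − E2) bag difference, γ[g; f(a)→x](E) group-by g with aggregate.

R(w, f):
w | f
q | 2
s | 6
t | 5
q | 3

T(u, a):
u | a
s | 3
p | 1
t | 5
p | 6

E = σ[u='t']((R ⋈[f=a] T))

σ filters on u, owned by the right side.
E' = (R ⋈[f=a] σ[u='t'](T))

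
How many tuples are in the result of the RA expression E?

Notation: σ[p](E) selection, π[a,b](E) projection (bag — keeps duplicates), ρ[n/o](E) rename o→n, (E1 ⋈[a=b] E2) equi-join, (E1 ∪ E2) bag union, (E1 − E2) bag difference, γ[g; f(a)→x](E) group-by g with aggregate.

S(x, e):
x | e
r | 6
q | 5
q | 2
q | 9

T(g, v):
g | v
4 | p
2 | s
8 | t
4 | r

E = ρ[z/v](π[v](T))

Row counts bottom-up:
  T → 4
  π[v](T) → 4
  ρ[z/v](π[v](T)) → 4

|E| = 4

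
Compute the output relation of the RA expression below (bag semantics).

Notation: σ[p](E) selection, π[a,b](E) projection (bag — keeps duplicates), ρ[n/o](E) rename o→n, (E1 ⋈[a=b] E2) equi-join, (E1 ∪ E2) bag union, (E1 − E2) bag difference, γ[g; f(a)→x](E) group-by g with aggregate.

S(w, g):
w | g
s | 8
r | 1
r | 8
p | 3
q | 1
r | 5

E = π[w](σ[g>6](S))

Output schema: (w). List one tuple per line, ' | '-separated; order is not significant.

Row counts bottom-up:
  S → 6
  σ[g>6](S) → 2
  π[w](σ[g>6](S)) → 2

== RESULT ==
w
r
s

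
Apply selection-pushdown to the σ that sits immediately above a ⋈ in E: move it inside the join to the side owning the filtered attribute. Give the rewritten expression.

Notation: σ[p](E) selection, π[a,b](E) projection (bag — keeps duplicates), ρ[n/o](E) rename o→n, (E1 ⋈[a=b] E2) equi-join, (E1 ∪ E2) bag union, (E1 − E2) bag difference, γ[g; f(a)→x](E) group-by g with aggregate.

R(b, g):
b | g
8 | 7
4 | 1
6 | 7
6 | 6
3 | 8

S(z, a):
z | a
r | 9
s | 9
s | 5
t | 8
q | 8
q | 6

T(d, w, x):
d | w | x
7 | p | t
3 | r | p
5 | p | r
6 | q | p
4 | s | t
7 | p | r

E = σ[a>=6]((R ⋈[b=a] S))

σ filters on a, owned by the right side.
E' = (R ⋈[b=a] σ[a>=6](S))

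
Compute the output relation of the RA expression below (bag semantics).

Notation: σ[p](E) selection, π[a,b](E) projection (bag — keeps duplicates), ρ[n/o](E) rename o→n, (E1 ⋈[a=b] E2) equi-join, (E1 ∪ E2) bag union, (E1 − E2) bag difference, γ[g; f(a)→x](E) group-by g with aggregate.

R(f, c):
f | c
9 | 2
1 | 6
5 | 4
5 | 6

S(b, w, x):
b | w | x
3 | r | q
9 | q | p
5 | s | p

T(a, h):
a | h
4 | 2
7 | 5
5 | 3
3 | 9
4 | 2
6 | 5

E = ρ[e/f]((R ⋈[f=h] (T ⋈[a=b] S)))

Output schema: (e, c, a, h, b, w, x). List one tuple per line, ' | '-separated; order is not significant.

Per-node cardinality:
  R → 4
  T → 6
  S → 3
  (T ⋈[a=b] S) → 2
  (R ⋈[f=h] (T ⋈[a=b] S)) → 1
  ρ[e/f]((R ⋈[f=h] (T ⋈[a=b] S))) → 1

== RESULT ==
e | c | a | h | b | w | x
9 | 2 | 3 | 9 | 3 | r | q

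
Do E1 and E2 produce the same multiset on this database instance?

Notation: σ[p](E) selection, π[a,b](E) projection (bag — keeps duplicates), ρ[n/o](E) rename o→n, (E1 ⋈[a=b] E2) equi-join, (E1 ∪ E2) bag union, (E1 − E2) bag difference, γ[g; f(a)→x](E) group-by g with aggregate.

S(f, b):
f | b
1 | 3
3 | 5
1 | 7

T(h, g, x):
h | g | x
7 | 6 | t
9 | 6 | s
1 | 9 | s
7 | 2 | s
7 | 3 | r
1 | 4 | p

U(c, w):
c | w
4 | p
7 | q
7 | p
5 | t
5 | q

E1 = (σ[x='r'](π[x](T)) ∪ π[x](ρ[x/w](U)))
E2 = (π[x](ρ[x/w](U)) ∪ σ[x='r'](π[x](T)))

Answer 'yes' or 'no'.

E1 subexpression sizes:
  T → 6
  π[x](T) → 6
  σ[x='r'](π[x](T)) → 1
  U → 5
  ρ[x/w](U) → 5
  π[x](ρ[x/w](U)) → 5
  (σ[x='r'](π[x](T)) ∪ π[x](ρ[x/w](U))) → 6
E2 subexpression sizes:
  U → 5
  ρ[x/w](U) → 5
  π[x](ρ[x/w](U)) → 5
  T → 6
  π[x](T) → 6
  σ[x='r'](π[x](T)) → 1
  (π[x](ρ[x/w](U)) ∪ σ[x='r'](π[x](T))) → 6

E1 and E2 produce the same multiset:
x
p
p
q
q
r
t

yes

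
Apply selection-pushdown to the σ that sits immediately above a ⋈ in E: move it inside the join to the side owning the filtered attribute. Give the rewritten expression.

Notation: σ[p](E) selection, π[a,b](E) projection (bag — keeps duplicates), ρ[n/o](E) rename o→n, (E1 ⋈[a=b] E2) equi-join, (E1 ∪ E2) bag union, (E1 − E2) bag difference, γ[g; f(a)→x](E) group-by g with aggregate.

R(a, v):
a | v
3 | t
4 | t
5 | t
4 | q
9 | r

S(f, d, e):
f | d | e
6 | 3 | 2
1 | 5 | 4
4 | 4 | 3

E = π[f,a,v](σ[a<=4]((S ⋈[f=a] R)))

σ filters on a, owned by the right side.
E' = π[f,a,v]((S ⋈[f=a] σ[a<=4](R)))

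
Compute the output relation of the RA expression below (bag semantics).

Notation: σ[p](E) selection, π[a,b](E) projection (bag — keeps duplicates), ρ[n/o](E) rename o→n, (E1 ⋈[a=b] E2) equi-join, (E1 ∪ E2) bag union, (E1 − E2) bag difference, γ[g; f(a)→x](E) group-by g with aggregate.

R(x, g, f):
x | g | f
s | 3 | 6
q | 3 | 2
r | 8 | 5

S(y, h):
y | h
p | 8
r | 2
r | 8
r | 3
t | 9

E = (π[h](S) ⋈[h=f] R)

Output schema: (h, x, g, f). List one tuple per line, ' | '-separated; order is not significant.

Subexpression sizes:
  S → 5
  π[h](S) → 5
  R → 3
  (π[h](S) ⋈[h=f] R) → 1

== RESULT ==
h | x | g | f
2 | q | 3 | 2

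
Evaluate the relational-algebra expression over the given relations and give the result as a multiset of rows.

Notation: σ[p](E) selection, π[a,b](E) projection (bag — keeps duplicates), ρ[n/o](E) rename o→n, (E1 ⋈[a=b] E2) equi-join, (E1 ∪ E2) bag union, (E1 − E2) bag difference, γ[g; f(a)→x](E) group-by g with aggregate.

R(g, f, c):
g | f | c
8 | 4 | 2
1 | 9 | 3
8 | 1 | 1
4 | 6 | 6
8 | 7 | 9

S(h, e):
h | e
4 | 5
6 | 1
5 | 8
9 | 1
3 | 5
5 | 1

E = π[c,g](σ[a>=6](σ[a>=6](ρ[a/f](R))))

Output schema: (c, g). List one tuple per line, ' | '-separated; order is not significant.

Per-node cardinality:
  R → 5
  ρ[a/f](R) → 5
  σ[a>=6](ρ[a/f](R)) → 3
  σ[a>=6](σ[a>=6](ρ[a/f](R))) → 3
  π[c,g](σ[a>=6](σ[a>=6](ρ[a/f](R)))) → 3

== RESULT ==
c | g
3 | 1
6 | 4
9 | 8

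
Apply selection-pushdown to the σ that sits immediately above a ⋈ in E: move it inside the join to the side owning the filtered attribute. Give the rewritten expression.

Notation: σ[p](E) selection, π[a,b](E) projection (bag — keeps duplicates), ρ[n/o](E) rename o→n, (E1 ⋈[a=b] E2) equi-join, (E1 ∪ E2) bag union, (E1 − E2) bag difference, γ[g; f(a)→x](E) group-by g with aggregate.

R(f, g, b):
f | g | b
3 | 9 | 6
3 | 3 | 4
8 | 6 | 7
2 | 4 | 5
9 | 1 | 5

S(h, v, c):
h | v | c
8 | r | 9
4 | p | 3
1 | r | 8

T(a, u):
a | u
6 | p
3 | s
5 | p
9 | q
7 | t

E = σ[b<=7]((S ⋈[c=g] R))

σ filters on b, owned by the right side.
E' = (S ⋈[c=g] σ[b<=7](R))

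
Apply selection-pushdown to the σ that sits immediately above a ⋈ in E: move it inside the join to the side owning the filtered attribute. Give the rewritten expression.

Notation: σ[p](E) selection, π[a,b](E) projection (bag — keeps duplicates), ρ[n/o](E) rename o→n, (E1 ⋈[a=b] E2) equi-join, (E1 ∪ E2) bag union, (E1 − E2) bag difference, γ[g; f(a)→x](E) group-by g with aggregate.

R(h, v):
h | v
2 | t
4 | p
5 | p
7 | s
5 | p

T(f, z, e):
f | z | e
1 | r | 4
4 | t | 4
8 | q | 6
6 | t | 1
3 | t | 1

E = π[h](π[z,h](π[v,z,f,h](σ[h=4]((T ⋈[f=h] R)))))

σ filters on h, owned by the right side.
E' = π[h](π[z,h](π[v,z,f,h]((T ⋈[f=h] σ[h=4](R)))))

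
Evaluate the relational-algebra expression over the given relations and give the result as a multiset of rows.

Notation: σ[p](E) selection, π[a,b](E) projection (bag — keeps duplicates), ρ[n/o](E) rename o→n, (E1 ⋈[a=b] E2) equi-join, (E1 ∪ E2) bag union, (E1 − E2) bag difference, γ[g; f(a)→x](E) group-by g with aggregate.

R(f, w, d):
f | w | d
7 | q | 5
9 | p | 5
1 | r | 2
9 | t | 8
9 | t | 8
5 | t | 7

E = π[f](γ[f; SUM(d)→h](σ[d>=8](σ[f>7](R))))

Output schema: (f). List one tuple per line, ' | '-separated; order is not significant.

Stepwise |·|:
  R → 6
  σ[f>7](R) → 3
  σ[d>=8](σ[f>7](R)) → 2
  γ[f; SUM(d)→h](σ[d>=8](σ[f>7](R))) → 1
  π[f](γ[f; SUM(d)→h](σ[d>=8](σ[f>7](R)))) → 1

== RESULT ==
f
9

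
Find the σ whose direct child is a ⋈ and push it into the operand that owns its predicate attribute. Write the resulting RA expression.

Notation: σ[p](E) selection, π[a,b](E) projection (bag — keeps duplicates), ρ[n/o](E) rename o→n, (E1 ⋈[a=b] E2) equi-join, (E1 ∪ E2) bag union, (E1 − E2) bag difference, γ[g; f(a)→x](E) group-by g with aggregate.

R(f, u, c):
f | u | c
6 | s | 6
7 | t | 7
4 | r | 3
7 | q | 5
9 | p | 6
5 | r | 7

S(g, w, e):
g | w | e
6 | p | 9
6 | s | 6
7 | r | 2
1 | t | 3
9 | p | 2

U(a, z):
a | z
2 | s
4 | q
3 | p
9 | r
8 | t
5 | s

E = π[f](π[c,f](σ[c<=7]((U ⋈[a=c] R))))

σ filters on c, owned by the right side.
E' = π[f](π[c,f]((U ⋈[a=c] σ[c<=7](R))))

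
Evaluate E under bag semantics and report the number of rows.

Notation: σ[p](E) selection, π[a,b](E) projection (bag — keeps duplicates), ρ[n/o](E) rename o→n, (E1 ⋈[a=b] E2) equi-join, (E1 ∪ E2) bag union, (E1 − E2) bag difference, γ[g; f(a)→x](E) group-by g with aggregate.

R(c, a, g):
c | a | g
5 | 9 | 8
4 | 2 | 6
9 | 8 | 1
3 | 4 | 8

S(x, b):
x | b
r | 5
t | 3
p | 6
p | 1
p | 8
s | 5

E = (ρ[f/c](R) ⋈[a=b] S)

Per-node cardinality:
  R → 4
  ρ[f/c](R) → 4
  S → 6
  (ρ[f/c](R) ⋈[a=b] S) → 1

|E| = 1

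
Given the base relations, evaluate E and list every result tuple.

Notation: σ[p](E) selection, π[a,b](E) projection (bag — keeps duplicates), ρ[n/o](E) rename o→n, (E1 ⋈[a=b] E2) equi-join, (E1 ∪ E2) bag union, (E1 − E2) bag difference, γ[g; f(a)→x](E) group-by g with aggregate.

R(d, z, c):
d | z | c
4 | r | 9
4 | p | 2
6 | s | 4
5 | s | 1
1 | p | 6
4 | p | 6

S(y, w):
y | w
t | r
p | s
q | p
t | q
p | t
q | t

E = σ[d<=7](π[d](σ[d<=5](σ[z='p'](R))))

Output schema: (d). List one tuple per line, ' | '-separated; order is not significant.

Subexpression sizes:
  R → 6
  σ[z='p'](R) → 3
  σ[d<=5](σ[z='p'](R)) → 3
  π[d](σ[d<=5](σ[z='p'](R))) → 3
  σ[d<=7](π[d](σ[d<=5](σ[z='p'](R)))) → 3

== RESULT ==
d
1
4
4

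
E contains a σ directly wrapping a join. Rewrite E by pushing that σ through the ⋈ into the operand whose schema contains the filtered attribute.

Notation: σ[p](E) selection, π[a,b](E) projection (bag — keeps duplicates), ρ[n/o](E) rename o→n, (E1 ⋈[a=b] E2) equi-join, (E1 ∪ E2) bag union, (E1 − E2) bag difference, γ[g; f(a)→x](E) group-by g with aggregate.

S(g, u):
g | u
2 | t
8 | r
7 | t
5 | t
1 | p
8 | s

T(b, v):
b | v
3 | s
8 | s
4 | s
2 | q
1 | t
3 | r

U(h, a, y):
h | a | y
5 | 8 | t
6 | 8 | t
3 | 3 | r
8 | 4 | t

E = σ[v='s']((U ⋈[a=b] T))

σ filters on v, owned by the right side.
E' = (U ⋈[a=b] σ[v='s'](T))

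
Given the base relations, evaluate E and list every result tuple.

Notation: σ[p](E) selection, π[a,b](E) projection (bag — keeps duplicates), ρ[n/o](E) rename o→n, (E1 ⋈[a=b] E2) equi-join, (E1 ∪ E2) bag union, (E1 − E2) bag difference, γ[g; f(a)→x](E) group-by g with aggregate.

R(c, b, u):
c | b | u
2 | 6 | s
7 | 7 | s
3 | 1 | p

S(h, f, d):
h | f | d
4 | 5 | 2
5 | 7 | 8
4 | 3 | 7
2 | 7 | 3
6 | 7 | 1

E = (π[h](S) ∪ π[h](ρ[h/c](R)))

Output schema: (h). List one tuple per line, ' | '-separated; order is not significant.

Row counts bottom-up:
  S → 5
  π[h](S) → 5
  R → 3
  ρ[h/c](R) → 3
  π[h](ρ[h/c](R)) → 3
  (π[h](S) ∪ π[h](ρ[h/c](R))) → 8

== RESULT ==
h
2
2
3
4
4
5
6
7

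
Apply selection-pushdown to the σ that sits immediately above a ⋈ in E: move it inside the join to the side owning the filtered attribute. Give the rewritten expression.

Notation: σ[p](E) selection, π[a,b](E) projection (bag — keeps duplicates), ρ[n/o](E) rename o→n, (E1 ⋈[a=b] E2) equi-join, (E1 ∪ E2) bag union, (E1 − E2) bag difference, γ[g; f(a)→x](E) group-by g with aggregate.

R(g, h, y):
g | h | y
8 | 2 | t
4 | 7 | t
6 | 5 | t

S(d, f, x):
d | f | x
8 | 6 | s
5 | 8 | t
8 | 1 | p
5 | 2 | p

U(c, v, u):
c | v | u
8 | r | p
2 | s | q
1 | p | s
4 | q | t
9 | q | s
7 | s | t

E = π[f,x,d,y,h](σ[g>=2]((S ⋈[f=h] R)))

σ filters on g, owned by the right side.
E' = π[f,x,d,y,h]((S ⋈[f=h] σ[g>=2](R)))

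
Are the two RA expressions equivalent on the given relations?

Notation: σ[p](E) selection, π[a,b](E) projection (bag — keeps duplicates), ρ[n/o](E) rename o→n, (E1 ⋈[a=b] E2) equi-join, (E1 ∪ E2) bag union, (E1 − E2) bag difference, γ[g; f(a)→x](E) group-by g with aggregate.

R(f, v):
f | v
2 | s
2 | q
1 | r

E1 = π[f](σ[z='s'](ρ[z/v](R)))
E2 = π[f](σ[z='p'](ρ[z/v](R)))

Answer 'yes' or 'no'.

E1 per-node cardinality:
  R → 3
  ρ[z/v](R) → 3
  σ[z='s'](ρ[z/v](R)) → 1
  π[f](σ[z='s'](ρ[z/v](R))) → 1
E2 per-node cardinality:
  R → 3
  ρ[z/v](R) → 3
  σ[z='p'](ρ[z/v](R)) → 0
  π[f](σ[z='p'](ρ[z/v](R))) → 0

E1 result:
f
2
E2 result:
f
(0 rows)
Witness: (2,) appears 1× in E1 but 0× in E2.

no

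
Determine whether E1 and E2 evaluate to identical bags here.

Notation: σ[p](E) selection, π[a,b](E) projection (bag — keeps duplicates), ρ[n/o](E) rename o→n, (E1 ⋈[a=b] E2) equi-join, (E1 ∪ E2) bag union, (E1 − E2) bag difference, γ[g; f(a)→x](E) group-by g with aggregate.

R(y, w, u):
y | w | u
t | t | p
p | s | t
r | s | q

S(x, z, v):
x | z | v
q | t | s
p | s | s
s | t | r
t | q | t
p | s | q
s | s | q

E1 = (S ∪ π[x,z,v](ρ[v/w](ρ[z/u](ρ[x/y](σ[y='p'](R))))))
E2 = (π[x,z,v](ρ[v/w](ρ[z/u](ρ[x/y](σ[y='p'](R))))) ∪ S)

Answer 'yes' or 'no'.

E1 subexpression sizes:
  S → 6
  R → 3
  σ[y='p'](R) → 1
  ρ[x/y](σ[y='p'](R)) → 1
  ρ[z/u](ρ[x/y](σ[y='p'](R))) → 1
  ρ[v/w](ρ[z/u](ρ[x/y](σ[y='p'](R)))) → 1
  π[x,z,v](ρ[v/w](ρ[z/u](ρ[x/y](σ[y='p'](R))))) → 1
  (S ∪ π[x,z,v](ρ[v/w](ρ[z/u](ρ[x/y](σ[y='p'](R)))))) → 7
E2 subexpression sizes:
  R → 3
  σ[y='p'](R) → 1
  ρ[x/y](σ[y='p'](R)) → 1
  ρ[z/u](ρ[x/y](σ[y='p'](R))) → 1
  ρ[v/w](ρ[z/u](ρ[x/y](σ[y='p'](R)))) → 1
  π[x,z,v](ρ[v/w](ρ[z/u](ρ[x/y](σ[y='p'](R))))) → 1
  S → 6
  (π[x,z,v](ρ[v/w](ρ[z/u](ρ[x/y](σ[y='p'](R))))) ∪ S) → 7

E1 and E2 produce the same multiset:
x | z | v
p | s | q
p | s | s
p | t | s
q | t | s
s | s | q
s | t | r
t | q | t

yes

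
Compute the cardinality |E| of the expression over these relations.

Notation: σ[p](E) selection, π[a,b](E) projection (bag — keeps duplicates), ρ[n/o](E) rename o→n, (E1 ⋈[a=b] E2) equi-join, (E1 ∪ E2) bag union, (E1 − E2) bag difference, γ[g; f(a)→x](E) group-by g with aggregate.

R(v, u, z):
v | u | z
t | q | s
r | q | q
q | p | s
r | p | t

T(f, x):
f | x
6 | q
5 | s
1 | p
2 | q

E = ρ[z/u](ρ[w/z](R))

Row counts bottom-up:
  R → 4
  ρ[w/z](R) → 4
  ρ[z/u](ρ[w/z](R)) → 4

|E| = 4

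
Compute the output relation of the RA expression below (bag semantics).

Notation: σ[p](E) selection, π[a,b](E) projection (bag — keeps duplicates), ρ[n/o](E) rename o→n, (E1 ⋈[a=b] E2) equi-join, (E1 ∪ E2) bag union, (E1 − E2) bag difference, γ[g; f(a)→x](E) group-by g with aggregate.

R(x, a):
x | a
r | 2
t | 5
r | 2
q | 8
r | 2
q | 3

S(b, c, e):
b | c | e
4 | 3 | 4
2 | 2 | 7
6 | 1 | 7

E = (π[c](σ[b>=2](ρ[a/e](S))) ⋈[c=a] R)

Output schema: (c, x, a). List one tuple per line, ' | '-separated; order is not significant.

Per-node cardinality:
  S → 3
  ρ[a/e](S) → 3
  σ[b>=2](ρ[a/e](S)) → 3
  π[c](σ[b>=2](ρ[a/e](S))) → 3
  R → 6
  (π[c](σ[b>=2](ρ[a/e](S))) ⋈[c=a] R) → 4

== RESULT ==
c | x | a
2 | r | 2
2 | r | 2
2 | r | 2
3 | q | 3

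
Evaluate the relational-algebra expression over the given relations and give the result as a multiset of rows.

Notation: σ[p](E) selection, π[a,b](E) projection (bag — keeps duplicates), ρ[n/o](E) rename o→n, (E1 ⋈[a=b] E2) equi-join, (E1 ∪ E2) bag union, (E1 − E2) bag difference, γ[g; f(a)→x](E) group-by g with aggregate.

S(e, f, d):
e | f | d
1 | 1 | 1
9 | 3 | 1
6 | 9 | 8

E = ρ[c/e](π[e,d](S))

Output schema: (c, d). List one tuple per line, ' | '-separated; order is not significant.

Stepwise |·|:
  S → 3
  π[e,d](S) → 3
  ρ[c/e](π[e,d](S)) → 3

== RESULT ==
c | d
1 | 1
6 | 8
9 | 1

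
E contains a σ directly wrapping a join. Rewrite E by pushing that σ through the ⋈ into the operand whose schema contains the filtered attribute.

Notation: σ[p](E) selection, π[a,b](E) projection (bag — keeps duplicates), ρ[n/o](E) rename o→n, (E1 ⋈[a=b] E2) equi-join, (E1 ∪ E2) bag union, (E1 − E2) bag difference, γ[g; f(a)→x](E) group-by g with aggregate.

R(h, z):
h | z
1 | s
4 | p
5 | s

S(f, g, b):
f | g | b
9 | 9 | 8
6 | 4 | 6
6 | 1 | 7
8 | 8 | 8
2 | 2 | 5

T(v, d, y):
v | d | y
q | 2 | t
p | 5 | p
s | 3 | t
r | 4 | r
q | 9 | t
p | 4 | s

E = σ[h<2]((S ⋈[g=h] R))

σ filters on h, owned by the right side.
E' = (S ⋈[g=h] σ[h<2](R))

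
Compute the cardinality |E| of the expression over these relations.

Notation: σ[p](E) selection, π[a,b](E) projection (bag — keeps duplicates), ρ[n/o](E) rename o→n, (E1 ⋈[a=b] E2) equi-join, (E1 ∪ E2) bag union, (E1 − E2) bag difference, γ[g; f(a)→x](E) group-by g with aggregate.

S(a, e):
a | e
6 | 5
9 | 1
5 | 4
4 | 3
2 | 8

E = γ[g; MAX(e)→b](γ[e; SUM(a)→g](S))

Row counts bottom-up:
  S → 5
  γ[e; SUM(a)→g](S) → 5
  γ[g; MAX(e)→b](γ[e; SUM(a)→g](S)) → 5

|E| = 5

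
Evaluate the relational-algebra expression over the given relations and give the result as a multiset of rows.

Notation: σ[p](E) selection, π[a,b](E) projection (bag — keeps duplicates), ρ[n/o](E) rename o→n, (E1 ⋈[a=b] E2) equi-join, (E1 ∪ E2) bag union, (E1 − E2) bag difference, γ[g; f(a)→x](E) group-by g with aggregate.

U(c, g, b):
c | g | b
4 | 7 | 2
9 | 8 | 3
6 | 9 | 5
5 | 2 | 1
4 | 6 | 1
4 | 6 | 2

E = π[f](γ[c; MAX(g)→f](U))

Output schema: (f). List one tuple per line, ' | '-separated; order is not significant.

Subexpression sizes:
  U → 6
  γ[c; MAX(g)→f](U) → 4
  π[f](γ[c; MAX(g)→f](U)) → 4

== RESULT ==
f
2
7
8
9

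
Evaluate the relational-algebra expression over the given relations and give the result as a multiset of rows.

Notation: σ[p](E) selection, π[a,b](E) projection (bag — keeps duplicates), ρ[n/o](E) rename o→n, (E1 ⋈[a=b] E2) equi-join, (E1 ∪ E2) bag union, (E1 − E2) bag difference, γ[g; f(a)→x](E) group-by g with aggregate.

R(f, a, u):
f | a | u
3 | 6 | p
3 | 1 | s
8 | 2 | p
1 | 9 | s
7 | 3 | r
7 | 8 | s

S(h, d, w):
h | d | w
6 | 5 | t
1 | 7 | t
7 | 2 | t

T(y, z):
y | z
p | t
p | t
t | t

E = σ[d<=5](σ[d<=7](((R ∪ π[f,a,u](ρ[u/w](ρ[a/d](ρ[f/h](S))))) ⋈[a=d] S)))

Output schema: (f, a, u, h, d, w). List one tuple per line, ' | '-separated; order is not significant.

Row counts bottom-up:
  R → 6
  S → 3
  ρ[f/h](S) → 3
  ρ[a/d](ρ[f/h](S)) → 3
  ρ[u/w](ρ[a/d](ρ[f/h](S))) → 3
  π[f,a,u](ρ[u/w](ρ[a/d](ρ[f/h](S)))) → 3
  (R ∪ π[f,a,u](ρ[u/w](ρ[a/d](ρ[f/h](S))))) → 9
  S → 3
  ((R ∪ π[f,a,u](ρ[u/w](ρ[a/d](ρ[f/h](S))))) ⋈[a=d] S) → 4
  σ[d<=7](((R ∪ π[f,a,u](ρ[u/w](ρ[a/d](ρ[f/h](S))))) ⋈[a=d] S)) → 4
  σ[d<=5](σ[d<=7](((R ∪ π[f,a,u](ρ[u/w](ρ[a/d](ρ[f/h](S))))) ⋈[a=d] S))) → 3

== RESULT ==
f | a | u | h | d | w
6 | 5 | t | 6 | 5 | t
7 | 2 | t | 7 | 2 | t
8 | 2 | p | 7 | 2 | t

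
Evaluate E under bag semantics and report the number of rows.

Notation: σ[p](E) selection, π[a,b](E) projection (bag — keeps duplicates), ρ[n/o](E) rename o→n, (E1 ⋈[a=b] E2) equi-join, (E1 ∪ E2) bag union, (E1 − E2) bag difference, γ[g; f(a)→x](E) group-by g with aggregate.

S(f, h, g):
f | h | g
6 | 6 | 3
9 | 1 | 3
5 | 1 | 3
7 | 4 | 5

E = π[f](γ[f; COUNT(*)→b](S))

Subexpression sizes:
  S → 4
  γ[f; COUNT(*)→b](S) → 4
  π[f](γ[f; COUNT(*)→b](S)) → 4

|E| = 4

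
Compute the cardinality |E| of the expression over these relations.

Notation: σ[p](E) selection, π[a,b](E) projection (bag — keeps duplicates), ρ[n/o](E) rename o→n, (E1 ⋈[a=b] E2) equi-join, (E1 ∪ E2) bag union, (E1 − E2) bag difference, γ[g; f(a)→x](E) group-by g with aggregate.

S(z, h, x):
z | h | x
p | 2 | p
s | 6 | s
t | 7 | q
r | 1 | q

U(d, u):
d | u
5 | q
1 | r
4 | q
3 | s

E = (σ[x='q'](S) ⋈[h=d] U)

Subexpression sizes:
  S → 4
  σ[x='q'](S) → 2
  U → 4
  (σ[x='q'](S) ⋈[h=d] U) → 1

|E| = 1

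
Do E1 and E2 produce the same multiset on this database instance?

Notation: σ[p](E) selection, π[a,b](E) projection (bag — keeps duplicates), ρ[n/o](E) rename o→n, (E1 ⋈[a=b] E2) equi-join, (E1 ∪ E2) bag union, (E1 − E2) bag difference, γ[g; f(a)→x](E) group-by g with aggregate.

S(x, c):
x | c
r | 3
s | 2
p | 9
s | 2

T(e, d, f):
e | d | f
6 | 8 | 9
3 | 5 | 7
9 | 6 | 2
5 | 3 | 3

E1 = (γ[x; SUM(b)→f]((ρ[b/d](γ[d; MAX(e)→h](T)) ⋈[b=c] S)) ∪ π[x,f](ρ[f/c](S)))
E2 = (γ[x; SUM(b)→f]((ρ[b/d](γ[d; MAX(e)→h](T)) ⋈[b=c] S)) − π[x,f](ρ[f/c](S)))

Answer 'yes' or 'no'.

E1 subexpression sizes:
  T → 4
  γ[d; MAX(e)→h](T) → 4
  ρ[b/d](γ[d; MAX(e)→h](T)) → 4
  S → 4
  (ρ[b/d](γ[d; MAX(e)→h](T)) ⋈[b=c] S) → 1
  γ[x; SUM(b)→f]((ρ[b/d](γ[d; MAX(e)→h](T)) ⋈[b=c] S)) → 1
  S → 4
  ρ[f/c](S) → 4
  π[x,f](ρ[f/c](S)) → 4
  (γ[x; SUM(b)→f]((ρ[b/d](γ[d; MAX(e)→h](T)) ⋈[b=c] S)) ∪ π[x,f](ρ[f/c](S))) → 5
E2 subexpression sizes:
  T → 4
  γ[d; MAX(e)→h](T) → 4
  ρ[b/d](γ[d; MAX(e)→h](T)) → 4
  S → 4
  (ρ[b/d](γ[d; MAX(e)→h](T)) ⋈[b=c] S) → 1
  γ[x; SUM(b)→f]((ρ[b/d](γ[d; MAX(e)→h](T)) ⋈[b=c] S)) → 1
  S → 4
  ρ[f/c](S) → 4
  π[x,f](ρ[f/c](S)) → 4
  (γ[x; SUM(b)→f]((ρ[b/d](γ[d; MAX(e)→h](T)) ⋈[b=c] S)) − π[x,f](ρ[f/c](S))) → 0

E1 result:
x | f
p | 9
r | 3
r | 3
s | 2
s | 2
E2 result:
x | f
(0 rows)
Witness: ('p', 9) appears 1× in E1 but 0× in E2.

no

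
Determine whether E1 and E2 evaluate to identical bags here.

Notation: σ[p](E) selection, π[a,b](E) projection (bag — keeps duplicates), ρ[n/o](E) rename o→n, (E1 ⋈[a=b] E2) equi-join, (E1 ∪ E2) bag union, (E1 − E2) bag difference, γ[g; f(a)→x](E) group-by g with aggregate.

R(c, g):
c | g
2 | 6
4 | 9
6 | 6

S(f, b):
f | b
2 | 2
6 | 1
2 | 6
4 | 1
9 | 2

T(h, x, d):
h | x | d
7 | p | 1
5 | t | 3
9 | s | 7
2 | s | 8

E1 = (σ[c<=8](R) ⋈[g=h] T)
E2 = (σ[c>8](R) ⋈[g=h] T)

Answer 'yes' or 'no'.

E1 per-node cardinality:
  R → 3
  σ[c<=8](R) → 3
  T → 4
  (σ[c<=8](R) ⋈[g=h] T) → 1
E2 per-node cardinality:
  R → 3
  σ[c>8](R) → 0
  T → 4
  (σ[c>8](R) ⋈[g=h] T) → 0

E1 result:
c | g | h | x | d
4 | 9 | 9 | s | 7
E2 result:
c | g | h | x | d
(0 rows)
Witness: (4, 9, 9, 's', 7) appears 1× in E1 but 0× in E2.

no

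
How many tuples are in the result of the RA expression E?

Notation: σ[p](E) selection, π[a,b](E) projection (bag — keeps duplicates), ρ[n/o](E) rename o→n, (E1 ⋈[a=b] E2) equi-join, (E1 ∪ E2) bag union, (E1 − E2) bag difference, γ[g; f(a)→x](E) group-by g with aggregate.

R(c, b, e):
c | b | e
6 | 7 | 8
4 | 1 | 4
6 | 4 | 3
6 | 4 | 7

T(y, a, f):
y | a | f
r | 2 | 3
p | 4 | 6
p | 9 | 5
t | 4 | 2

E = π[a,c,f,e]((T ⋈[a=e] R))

Stepwise |·|:
  T → 4
  R → 4
  (T ⋈[a=e] R) → 2
  π[a,c,f,e]((T ⋈[a=e] R)) → 2

|E| = 2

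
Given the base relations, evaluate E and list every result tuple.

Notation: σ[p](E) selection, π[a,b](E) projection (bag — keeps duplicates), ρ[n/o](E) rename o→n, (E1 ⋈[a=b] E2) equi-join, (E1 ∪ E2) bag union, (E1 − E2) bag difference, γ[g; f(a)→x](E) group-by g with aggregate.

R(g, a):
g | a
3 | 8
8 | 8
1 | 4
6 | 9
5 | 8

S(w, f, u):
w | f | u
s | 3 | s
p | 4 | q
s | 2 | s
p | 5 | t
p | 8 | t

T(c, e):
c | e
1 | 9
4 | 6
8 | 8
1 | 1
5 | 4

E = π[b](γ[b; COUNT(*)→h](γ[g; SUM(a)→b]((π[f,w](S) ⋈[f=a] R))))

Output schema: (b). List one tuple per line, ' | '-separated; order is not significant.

Row counts bottom-up:
  S → 5
  π[f,w](S) → 5
  R → 5
  (π[f,w](S) ⋈[f=a] R) → 4
  γ[g; SUM(a)→b]((π[f,w](S) ⋈[f=a] R)) → 4
  γ[b; COUNT(*)→h](γ[g; SUM(a)→b]((π[f,w](S) ⋈[f=a] R))) → 2
  π[b](γ[b; COUNT(*)→h](γ[g; SUM(a)→b]((π[f,w](S) ⋈[f=a] R)))) → 2

== RESULT ==
b
4
8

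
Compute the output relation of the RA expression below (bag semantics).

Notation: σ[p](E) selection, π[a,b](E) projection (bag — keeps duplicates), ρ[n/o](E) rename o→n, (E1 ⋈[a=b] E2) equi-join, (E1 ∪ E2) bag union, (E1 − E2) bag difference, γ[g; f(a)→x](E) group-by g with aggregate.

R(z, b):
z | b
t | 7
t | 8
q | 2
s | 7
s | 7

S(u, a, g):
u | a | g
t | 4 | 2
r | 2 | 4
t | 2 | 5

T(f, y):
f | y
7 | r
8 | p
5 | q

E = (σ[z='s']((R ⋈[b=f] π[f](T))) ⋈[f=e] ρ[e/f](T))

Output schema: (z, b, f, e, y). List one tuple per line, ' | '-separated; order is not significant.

Per-node cardinality:
  R → 5
  T → 3
  π[f](T) → 3
  (R ⋈[b=f] π[f](T)) → 4
  σ[z='s']((R ⋈[b=f] π[f](T))) → 2
  T → 3
  ρ[e/f](T) → 3
  (σ[z='s']((R ⋈[b=f] π[f](T))) ⋈[f=e] ρ[e/f](T)) → 2

== RESULT ==
z | b | f | e | y
s | 7 | 7 | 7 | r
s | 7 | 7 | 7 | r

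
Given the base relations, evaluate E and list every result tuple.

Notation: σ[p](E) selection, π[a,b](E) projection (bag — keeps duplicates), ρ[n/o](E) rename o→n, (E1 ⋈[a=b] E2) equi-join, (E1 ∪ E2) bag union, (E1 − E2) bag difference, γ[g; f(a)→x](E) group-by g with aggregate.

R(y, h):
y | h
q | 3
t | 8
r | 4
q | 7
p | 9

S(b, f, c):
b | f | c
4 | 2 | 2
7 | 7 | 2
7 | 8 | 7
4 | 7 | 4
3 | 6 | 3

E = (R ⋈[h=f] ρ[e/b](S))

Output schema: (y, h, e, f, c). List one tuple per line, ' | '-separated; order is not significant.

Row counts bottom-up:
  R → 5
  S → 5
  ρ[e/b](S) → 5
  (R ⋈[h=f] ρ[e/b](S)) → 3

== RESULT ==
y | h | e | f | c
q | 7 | 4 | 7 | 4
q | 7 | 7 | 7 | 2
t | 8 | 7 | 8 | 7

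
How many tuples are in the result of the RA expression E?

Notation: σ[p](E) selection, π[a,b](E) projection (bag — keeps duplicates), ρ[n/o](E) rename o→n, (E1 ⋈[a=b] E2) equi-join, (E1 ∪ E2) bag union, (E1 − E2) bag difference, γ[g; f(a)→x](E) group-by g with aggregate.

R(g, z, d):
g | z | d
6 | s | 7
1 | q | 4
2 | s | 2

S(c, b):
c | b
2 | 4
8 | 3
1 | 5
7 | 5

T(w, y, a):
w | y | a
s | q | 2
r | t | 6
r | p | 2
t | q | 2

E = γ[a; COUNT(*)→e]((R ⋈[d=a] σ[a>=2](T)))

Row counts bottom-up:
  R → 3
  T → 4
  σ[a>=2](T) → 4
  (R ⋈[d=a] σ[a>=2](T)) → 3
  γ[a; COUNT(*)→e]((R ⋈[d=a] σ[a>=2](T))) → 1

|E| = 1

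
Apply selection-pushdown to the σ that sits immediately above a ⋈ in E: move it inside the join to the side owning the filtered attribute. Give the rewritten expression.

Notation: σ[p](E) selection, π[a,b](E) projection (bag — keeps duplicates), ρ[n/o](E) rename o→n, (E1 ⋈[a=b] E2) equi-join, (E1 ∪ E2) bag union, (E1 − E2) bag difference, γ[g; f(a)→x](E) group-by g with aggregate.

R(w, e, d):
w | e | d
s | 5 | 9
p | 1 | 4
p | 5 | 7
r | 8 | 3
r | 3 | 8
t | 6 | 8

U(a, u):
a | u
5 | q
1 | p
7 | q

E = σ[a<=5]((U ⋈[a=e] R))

σ filters on a, owned by the left side.
E' = (σ[a<=5](U) ⋈[a=e] R)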